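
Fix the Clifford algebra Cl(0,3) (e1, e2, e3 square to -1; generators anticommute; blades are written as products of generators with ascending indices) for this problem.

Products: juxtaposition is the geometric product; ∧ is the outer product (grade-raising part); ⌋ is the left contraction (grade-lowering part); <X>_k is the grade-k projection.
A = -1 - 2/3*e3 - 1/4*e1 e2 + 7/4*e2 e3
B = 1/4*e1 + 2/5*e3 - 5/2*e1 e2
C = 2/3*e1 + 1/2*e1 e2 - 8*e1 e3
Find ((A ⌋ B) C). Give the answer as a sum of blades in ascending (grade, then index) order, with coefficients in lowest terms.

step 1: -43/120 - 1/4*e1 - 2/5*e3 + 5/2*e1 e2
step 2: -13/12 + 533/180*e1 + 43/24*e2 - 2*e3 - 43/240*e1 e2 + 47/15*e1 e3 - 20*e2 e3 - 1/5*e1 e2 e3
Answer: -13/12 + 533/180*e1 + 43/24*e2 - 2*e3 - 43/240*e1 e2 + 47/15*e1 e3 - 20*e2 e3 - 1/5*e1 e2 e3


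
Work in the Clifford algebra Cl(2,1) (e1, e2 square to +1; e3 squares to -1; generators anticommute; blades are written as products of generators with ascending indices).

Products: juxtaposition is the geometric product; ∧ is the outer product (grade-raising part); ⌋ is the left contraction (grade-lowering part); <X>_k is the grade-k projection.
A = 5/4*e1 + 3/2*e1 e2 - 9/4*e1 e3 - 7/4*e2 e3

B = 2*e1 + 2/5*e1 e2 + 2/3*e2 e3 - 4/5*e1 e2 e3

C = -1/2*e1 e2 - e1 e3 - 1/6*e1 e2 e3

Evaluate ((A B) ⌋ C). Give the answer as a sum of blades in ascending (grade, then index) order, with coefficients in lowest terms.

step 1: 11/15 + 7/5*e1 - 43/10*e2 + 57/10*e3 - 3/2*e1 e2 + 17/10*e1 e3 - 19/10*e2 e3 - 8/3*e1 e2 e3
step 2: -361/180 - 113/15*e1 - 5/12*e2 - 33/20*e3 + 7/12*e1 e2 - 29/20*e1 e3 - 7/30*e2 e3 - 11/90*e1 e2 e3
Answer: -361/180 - 113/15*e1 - 5/12*e2 - 33/20*e3 + 7/12*e1 e2 - 29/20*e1 e3 - 7/30*e2 e3 - 11/90*e1 e2 e3


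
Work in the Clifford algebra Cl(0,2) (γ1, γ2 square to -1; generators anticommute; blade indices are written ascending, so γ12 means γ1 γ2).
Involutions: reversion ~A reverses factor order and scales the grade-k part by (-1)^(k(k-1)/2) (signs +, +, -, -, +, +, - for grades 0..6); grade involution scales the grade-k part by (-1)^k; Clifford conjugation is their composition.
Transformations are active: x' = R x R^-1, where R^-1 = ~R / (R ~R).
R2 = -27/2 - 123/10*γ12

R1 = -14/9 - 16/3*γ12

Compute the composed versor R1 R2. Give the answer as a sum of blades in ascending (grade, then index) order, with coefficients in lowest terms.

Distribute over the terms of R1 (each basis-blade product reordered to ascending indices, repeated generators contracted through their squares):
(-14/9) R2 = 21 + 287/15*γ12
(-16/3*γ12) R2 = -328/5 + 72*γ12
Summing the partial products and collecting blades:
Answer: -223/5 + 1367/15*γ12


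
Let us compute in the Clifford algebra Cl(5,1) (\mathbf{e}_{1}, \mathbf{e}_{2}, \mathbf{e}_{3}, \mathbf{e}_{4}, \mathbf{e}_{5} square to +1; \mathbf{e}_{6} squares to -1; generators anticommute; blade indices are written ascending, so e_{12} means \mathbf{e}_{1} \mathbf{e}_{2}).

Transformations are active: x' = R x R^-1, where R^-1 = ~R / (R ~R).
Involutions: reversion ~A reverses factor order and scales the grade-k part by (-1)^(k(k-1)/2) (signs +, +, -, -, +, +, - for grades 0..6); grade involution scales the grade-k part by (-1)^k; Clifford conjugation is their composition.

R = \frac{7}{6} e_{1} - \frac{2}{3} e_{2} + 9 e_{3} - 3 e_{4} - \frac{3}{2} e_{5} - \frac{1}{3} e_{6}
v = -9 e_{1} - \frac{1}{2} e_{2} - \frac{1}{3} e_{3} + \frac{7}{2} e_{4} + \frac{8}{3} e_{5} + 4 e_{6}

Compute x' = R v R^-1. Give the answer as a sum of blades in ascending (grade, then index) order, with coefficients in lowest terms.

~R = \frac{7}{6} e_{1} - \frac{2}{3} e_{2} + 9 e_{3} - 3 e_{4} - \frac{3}{2} e_{5} - \frac{1}{3} e_{6}, and R ~R = \frac{1691}{18}, so R^-1 = ~R / (\frac{1691}{18}).
R v = -\frac{79}{3} - \frac{79}{12} e_{12} + \frac{1451}{18} e_{13} - \frac{275}{12} e_{14} - \frac{187}{18} e_{15} + \frac{5}{3} e_{16} + \frac{85}{18} e_{23} - \frac{23}{6} e_{24} - \frac{91}{36} e_{25} - \frac{17}{6} e_{26} + \frac{61}{2} e_{34} + \frac{47}{2} e_{35} + \frac{323}{9} e_{36} - \frac{11}{4} e_{45} - \frac{65}{6} e_{46} - \frac{46}{9} e_{56}
Answer: \frac{14113}{1691} e_{1} + \frac{2955}{3382} e_{2} - \frac{23905}{5073} e_{3} - \frac{6149}{3382} e_{4} - \frac{9262}{5073} e_{5} - \frac{6448}{1691} e_{6}


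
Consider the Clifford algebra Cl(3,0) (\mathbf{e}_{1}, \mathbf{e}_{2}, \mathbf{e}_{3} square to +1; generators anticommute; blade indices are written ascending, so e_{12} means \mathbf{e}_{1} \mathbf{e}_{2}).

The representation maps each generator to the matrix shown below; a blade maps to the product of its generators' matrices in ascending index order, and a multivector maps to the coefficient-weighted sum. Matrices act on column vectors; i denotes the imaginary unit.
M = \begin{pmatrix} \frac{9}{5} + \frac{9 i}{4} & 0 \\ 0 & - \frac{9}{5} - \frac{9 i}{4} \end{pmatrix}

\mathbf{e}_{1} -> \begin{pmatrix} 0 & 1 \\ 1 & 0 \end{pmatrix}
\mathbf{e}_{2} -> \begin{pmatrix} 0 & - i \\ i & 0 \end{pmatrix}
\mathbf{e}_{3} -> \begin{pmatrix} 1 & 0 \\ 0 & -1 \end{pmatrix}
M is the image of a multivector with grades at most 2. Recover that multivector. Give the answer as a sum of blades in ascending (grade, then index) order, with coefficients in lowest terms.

Method: 1, rho(e_{1}), rho(e_{2}), rho(e_{3}) form a trace-orthogonal basis of the 2x2 complex matrices (tr(X Y) = 2 if X = Y, else 0), so M = m0*1 + m1*rho(e_{1}) + m2*rho(e_{2}) + m3*rho(e_{3}) with m0 = tr(M)/2 = 0, m1 = tr(M rho(e_{1}))/2 = 0, m2 = tr(M rho(e_{2}))/2 = 0, m3 = tr(M rho(e_{3}))/2 = \frac{9}{5} + \frac{9 i}{4}.
Multiplying table entries, the bivector images are rho(e_{12}) = i*rho(e_{3}), rho(e_{13}) = -i*rho(e_{2}), rho(e_{23}) = i*rho(e_{1}); with real blade coefficients the real parts of m0..m3 are the coefficients of 1, e_{1}, e_{2}, e_{3} and the imaginary parts give the bivectors (e_{23}: Im m1, e_{13}: -Im m2, e_{12}: Im m3).
Answer: \frac{9}{5} e_{3} + \frac{9}{4} e_{12}


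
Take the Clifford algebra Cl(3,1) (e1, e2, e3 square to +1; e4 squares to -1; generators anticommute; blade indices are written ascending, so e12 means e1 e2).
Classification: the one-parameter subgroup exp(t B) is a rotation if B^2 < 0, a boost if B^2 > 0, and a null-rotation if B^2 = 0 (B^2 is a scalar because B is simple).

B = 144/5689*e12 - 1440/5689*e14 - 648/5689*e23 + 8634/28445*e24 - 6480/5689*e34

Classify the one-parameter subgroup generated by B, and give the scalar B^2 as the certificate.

B^2 term by term: the squares give (144/5689)^2*(e12)^2 + (-1440/5689)^2*(e14)^2 + (-648/5689)^2*(e23)^2 + (8634/28445)^2*(e24)^2 + (-6480/5689)^2*(e34)^2 = 20736/32364721*(-1) + 2073600/32364721*(+1) + 419904/32364721*(-1) + 74545956/809118025*(+1) + 41990400/32364721*(+1) = 36/25 (each basis 2-blade squares to minus the product of its generators' squares); cross terms between blades sharing an index anticommute and cancel; the commuting (index-disjoint) pairs give grade-4 terms 2*c*c'*(blade product), which cancel blade by blade — e1234: -1866240/32364721 + 1866240/32364721 = 0 — confirming B is simple. So B^2 = 36/25.
Answer: boost, certificate B^2 = 36/25. One invariant decides it: the square 36/25 survives every conjugation, and its sign is exactly the classification.


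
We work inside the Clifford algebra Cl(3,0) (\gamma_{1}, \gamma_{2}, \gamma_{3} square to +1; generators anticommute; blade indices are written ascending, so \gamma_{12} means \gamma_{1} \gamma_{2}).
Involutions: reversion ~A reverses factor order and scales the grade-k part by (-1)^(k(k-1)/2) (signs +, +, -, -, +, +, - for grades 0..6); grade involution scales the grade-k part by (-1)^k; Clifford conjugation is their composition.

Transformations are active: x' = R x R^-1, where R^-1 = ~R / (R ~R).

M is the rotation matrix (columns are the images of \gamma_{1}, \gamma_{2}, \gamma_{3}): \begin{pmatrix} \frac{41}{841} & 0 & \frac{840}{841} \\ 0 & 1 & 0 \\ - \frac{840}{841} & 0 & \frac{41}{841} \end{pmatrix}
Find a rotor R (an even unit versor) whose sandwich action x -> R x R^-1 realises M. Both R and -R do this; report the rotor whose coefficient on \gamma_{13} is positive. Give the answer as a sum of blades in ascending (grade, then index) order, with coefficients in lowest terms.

Method: write R = a + b12*\gamma_{12} + b13*\gamma_{13} + b23*\gamma_{23} with a^2 + b12^2 + b13^2 + b23^2 = 1 (so R^-1 = ~R). Expanding the columns R e_j ~R gives tr M = 4a^2 - 1 and, from the antisymmetric part, M21 - M12 = -4a*b12, M13 - M31 = 4a*b13, M32 - M23 = -4a*b23.
Here tr M = \frac{923}{841}, so a^2 = (1 + tr M)/4 = \frac{441}{841} and a = ±\frac{21}{29}. Taking a = \frac{21}{29}: M21 - M12 = 0, M13 - M31 = \frac{1680}{841}, M32 - M23 = 0, giving b12 = 0, b13 = \frac{20}{29}, b23 = 0, i.e. R = \frac{21}{29} + \frac{20}{29} \gamma_{13}.
Its \gamma_{13} coefficient is already positive.
Answer: \frac{21}{29} + \frac{20}{29} \gamma_{13}. Uniqueness: Spin(3) -> SO(3) maps R and -R to the same rotation of trace \frac{923}{841}; fixing the sign of the \gamma_{13} coefficient removes the ambiguity.


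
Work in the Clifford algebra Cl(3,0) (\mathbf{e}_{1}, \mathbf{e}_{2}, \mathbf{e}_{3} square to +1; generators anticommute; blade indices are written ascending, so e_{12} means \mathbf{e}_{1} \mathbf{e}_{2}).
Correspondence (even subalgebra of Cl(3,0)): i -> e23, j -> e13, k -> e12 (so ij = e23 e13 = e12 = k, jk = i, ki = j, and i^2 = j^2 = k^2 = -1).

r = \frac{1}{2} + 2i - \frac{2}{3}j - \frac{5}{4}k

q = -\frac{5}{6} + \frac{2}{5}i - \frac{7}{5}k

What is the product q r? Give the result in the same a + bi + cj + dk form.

In blades: q = -\frac{5}{6} - \frac{7}{5} e_{12} + \frac{2}{5} e_{23}, r = \frac{1}{2} - \frac{5}{4} e_{12} - \frac{2}{3} e_{13} + 2 e_{23}.
Distribute q over r term by term (generator squares from the signature, products reordered to ascending indices): (-\frac{5}{6})*r = -\frac{5}{12} + \frac{25}{24} e_{12} + \frac{5}{9} e_{13} - \frac{5}{3} e_{23}; (-\frac{7}{5} e_{12})*r = -\frac{7}{4} - \frac{7}{10} e_{12} - \frac{14}{5} e_{13} - \frac{14}{15} e_{23}; (\frac{2}{5} e_{23})*r = -\frac{4}{5} - \frac{4}{15} e_{12} + \frac{1}{2} e_{13} + \frac{1}{5} e_{23}.
Sum: -\frac{89}{30} + \frac{3}{40} e_{12} - \frac{157}{90} e_{13} - \frac{12}{5} e_{23}; translating back through the correspondence:
Answer: -\frac{89}{30} - \frac{12}{5}i - \frac{157}{90}j + \frac{3}{40}k


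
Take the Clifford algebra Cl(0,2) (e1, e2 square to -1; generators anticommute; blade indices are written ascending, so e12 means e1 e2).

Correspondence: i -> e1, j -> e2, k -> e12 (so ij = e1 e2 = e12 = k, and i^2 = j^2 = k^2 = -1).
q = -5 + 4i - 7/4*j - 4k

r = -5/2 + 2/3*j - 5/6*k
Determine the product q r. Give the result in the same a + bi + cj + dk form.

In blades: q = -5 + 4*e1 - 7/4*e2 - 4*e12, r = -5/2 + 2/3*e2 - 5/6*e12.
Distribute q over r term by term (generator squares from the signature, products reordered to ascending indices): (-5)*r = 25/2 - 10/3*e2 + 25/6*e12; (4*e1)*r = -10*e1 + 10/3*e2 + 8/3*e12; (-7/4*e2)*r = 7/6 + 35/24*e1 + 35/8*e2; (-4*e12)*r = -10/3 + 8/3*e1 + 10*e12.
Sum: 31/3 - 47/8*e1 + 35/8*e2 + 101/6*e12; translating back through the correspondence:
Answer: 31/3 - 47/8*i + 35/8*j + 101/6*k


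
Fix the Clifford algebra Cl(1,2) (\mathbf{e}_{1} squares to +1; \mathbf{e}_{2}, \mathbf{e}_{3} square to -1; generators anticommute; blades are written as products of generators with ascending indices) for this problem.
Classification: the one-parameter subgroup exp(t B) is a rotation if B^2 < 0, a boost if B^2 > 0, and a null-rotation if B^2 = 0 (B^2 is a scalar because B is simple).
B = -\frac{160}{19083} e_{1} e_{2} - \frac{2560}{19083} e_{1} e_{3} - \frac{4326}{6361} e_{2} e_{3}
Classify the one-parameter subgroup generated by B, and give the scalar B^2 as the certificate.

B^2 term by term: the squares give (-\frac{160}{19083})^2*(e_{1} e_{2})^2 + (-\frac{2560}{19083})^2*(e_{1} e_{3})^2 + (-\frac{4326}{6361})^2*(e_{2} e_{3})^2 = \frac{25600}{364160889}*(+1) + \frac{6553600}{364160889}*(+1) + \frac{18714276}{40462321}*(-1) = -\frac{4}{9} (each basis 2-blade squares to minus the product of its generators' squares); cross terms between blades sharing an index anticommute and cancel. So B^2 = -\frac{4}{9}.
Answer: rotation, certificate B^2 = -\frac{4}{9}. No conjugation can change B^2 = -\frac{4}{9}; the sign gives the class.


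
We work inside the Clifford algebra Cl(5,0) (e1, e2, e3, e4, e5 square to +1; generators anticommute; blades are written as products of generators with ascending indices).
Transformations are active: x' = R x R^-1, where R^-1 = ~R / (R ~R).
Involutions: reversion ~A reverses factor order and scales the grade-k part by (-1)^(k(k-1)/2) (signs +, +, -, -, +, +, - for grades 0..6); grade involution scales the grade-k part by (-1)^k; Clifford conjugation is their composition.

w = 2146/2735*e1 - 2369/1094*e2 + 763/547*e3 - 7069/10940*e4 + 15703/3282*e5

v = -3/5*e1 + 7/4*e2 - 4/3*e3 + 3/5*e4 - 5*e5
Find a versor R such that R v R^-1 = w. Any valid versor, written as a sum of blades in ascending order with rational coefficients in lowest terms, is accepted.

Here q(v) = q(w) = 110017/3600; the classical choice R = v + w = 101/547*e1 - 909/2188*e2 + 101/1641*e3 - 101/2188*e4 - 707/3282*e5 then realises v -> w under the sandwich.
Answer: 101/547*e1 - 909/2188*e2 + 101/1641*e3 - 101/2188*e4 - 707/3282*e5


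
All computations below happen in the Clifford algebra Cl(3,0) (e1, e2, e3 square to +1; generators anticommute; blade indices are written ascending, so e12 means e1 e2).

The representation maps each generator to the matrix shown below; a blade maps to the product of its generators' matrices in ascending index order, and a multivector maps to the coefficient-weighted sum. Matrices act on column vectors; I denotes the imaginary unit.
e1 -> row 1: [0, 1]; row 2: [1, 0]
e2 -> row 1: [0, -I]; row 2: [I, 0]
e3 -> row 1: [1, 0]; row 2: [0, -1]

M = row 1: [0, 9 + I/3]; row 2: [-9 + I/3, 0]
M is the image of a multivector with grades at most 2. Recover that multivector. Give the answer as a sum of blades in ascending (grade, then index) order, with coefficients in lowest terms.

Method: 1, rho(e1), rho(e2), rho(e3) form a trace-orthogonal basis of the 2x2 complex matrices (tr(X Y) = 2 if X = Y, else 0), so M = m0*1 + m1*rho(e1) + m2*rho(e2) + m3*rho(e3) with m0 = tr(M)/2 = 0, m1 = tr(M rho(e1))/2 = I/3, m2 = tr(M rho(e2))/2 = 9*I, m3 = tr(M rho(e3))/2 = 0.
Multiplying table entries, the bivector images are rho(e12) = I*rho(e3), rho(e13) = -I*rho(e2), rho(e23) = I*rho(e1); with real blade coefficients the real parts of m0..m3 are the coefficients of 1, e1, e2, e3 and the imaginary parts give the bivectors (e23: Im m1, e13: -Im m2, e12: Im m3).
Answer: -9*e13 + 1/3*e23


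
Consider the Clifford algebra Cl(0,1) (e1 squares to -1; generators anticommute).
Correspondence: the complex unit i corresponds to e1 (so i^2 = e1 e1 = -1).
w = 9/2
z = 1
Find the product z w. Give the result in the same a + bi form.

In blades: z = 1, w = 9/2.
Distribute z over w term by term (generator squares from the signature, products reordered to ascending indices): (1)*w = 9/2.
Sum: 9/2; translating back through the correspondence:
Answer: 9/2


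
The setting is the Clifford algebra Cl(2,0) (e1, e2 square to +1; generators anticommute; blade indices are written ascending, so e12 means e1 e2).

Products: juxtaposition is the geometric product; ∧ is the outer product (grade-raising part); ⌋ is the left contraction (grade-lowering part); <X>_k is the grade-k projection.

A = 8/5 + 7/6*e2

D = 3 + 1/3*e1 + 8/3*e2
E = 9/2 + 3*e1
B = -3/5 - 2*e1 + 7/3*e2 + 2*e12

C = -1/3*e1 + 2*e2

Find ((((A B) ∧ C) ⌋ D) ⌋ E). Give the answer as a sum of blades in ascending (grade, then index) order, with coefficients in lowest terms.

step 1: 793/450 - 83/15*e1 + 91/30*e2 + 83/15*e12
step 2: -793/1350*e1 + 793/225*e2 - 181/18*e12
step 3: 37271/4050
step 4: 37271/900 + 37271/1350*e1
Answer: 37271/900 + 37271/1350*e1


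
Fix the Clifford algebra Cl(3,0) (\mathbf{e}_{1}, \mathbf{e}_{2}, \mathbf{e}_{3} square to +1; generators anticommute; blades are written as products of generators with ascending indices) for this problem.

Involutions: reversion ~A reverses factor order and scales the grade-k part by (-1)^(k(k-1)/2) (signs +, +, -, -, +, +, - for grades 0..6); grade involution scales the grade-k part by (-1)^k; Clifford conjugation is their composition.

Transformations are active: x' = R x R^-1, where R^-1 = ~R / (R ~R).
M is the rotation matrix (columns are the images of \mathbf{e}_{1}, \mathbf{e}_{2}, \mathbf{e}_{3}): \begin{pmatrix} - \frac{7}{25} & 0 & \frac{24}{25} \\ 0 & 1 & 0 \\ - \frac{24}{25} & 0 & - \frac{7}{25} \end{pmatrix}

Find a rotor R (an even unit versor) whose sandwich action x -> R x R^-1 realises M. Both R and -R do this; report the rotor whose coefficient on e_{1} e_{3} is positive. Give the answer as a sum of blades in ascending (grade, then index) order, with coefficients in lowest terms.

Method: write R = a + b12*e_{1} e_{2} + b13*e_{1} e_{3} + b23*e_{2} e_{3} with a^2 + b12^2 + b13^2 + b23^2 = 1 (so R^-1 = ~R). Expanding the columns R e_j ~R gives tr M = 4a^2 - 1 and, from the antisymmetric part, M21 - M12 = -4a*b12, M13 - M31 = 4a*b13, M32 - M23 = -4a*b23.
Here tr M = \frac{11}{25}, so a^2 = (1 + tr M)/4 = \frac{9}{25} and a = ±\frac{3}{5}. Taking a = \frac{3}{5}: M21 - M12 = 0, M13 - M31 = \frac{48}{25}, M32 - M23 = 0, giving b12 = 0, b13 = \frac{4}{5}, b23 = 0, i.e. R = \frac{3}{5} + \frac{4}{5} e_{1} e_{3}.
Its e_{1} e_{3} coefficient is already positive.
Answer: \frac{3}{5} + \frac{4}{5} e_{1} e_{3}. Note: both R and -R realise this M (trace \frac{11}{25}); the covering map identifies them, and the e_{1} e_{3}-coefficient sign is the tie-breaker.


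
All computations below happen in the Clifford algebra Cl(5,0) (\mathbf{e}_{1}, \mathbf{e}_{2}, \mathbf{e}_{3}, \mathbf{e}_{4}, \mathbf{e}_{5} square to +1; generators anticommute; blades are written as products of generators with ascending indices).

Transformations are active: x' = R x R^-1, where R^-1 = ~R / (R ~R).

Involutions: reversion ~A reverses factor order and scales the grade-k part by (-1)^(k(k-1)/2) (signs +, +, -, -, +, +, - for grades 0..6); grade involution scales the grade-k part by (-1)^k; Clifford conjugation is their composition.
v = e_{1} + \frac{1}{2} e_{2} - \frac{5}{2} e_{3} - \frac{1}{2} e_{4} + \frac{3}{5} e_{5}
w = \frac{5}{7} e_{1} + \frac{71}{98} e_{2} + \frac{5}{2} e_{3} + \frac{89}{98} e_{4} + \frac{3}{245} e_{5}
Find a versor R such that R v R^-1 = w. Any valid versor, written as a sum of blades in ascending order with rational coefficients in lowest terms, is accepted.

Here q(v) = q(w) = \frac{811}{100}; the classical choice R = v + w = \frac{12}{7} e_{1} + \frac{60}{49} e_{2} + \frac{20}{49} e_{4} + \frac{30}{49} e_{5} then realises v -> w under the sandwich.
Answer: \frac{12}{7} e_{1} + \frac{60}{49} e_{2} + \frac{20}{49} e_{4} + \frac{30}{49} e_{5}


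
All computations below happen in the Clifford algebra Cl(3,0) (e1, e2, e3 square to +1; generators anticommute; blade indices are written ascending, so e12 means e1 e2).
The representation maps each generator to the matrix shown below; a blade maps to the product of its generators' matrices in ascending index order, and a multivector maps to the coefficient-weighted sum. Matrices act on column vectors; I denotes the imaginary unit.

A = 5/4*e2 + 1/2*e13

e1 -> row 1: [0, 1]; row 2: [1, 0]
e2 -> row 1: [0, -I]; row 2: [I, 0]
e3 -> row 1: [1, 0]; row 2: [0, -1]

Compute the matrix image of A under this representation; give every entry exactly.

Bivector images (products of the table entries): rho(e13) = rho(e1)rho(e3) = row 1: [0, -1]; row 2: [1, 0].
M = (5/4)*rho(e2) + (1/2)*rho(e13), summed entrywise:
Answer: row 1: [0, -1/2 - 5*I/4]; row 2: [1/2 + 5*I/4, 0]


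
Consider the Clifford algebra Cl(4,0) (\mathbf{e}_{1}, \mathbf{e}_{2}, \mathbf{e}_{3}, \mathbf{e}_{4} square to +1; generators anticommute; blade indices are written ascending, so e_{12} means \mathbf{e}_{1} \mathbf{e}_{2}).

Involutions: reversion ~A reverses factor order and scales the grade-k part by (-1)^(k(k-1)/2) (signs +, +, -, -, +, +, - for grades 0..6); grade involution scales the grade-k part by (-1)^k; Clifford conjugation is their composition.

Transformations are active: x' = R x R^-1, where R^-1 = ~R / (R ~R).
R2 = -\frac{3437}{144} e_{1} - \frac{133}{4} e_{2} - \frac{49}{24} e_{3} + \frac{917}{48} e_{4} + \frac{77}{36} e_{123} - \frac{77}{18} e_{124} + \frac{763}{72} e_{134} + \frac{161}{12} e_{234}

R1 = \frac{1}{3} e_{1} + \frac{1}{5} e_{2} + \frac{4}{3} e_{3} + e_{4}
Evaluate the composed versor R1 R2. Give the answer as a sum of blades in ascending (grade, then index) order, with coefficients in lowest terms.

Distribute over the terms of R1 (each basis-blade product reordered to ascending indices, repeated generators contracted through their squares):
(\frac{1}{3} e_{1}) R2 = -\frac{3437}{432} - \frac{133}{12} e_{12} - \frac{49}{72} e_{13} + \frac{917}{144} e_{14} + \frac{77}{108} e_{23} - \frac{77}{54} e_{24} + \frac{763}{216} e_{34} + \frac{161}{36} e_{1234}
(\frac{1}{5} e_{2}) R2 = -\frac{133}{20} + \frac{3437}{720} e_{12} - \frac{77}{180} e_{13} + \frac{77}{90} e_{14} - \frac{49}{120} e_{23} + \frac{917}{240} e_{24} + \frac{161}{60} e_{34} - \frac{763}{360} e_{1234}
(\frac{4}{3} e_{3}) R2 = -\frac{49}{18} + \frac{77}{27} e_{12} + \frac{3437}{108} e_{13} - \frac{763}{54} e_{14} + \frac{133}{3} e_{23} - \frac{161}{9} e_{24} + \frac{917}{36} e_{34} - \frac{154}{27} e_{1234}
(e_{4}) R2 = \frac{917}{48} - \frac{77}{18} e_{12} + \frac{763}{72} e_{13} + \frac{3437}{144} e_{14} + \frac{161}{12} e_{23} + \frac{133}{4} e_{24} + \frac{49}{24} e_{34} - \frac{77}{36} e_{1234}
Summing the partial products and collecting blades:
Answer: \frac{959}{540} - \frac{16709}{2160} e_{12} + \frac{22309}{540} e_{13} + \frac{18319}{1080} e_{14} + \frac{62699}{1080} e_{23} + \frac{38353}{2160} e_{24} + \frac{9107}{270} e_{34} - \frac{5929}{1080} e_{1234}


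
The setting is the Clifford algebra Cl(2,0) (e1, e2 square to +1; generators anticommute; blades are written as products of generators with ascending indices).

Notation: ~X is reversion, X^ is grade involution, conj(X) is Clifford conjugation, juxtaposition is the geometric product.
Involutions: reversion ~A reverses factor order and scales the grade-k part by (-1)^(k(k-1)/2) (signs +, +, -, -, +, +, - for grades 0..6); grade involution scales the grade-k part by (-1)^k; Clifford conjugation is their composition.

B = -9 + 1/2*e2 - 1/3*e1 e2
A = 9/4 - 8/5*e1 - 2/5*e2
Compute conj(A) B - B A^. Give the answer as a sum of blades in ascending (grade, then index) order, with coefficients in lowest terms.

first term: -401/20 - 214/15*e1 - 361/120*e2 + 1/20*e1 e2
second term: -401/20 - 218/15*e1 - 233/120*e2 - 31/20*e1 e2
Answer: 4/15*e1 - 16/15*e2 + 8/5*e1 e2


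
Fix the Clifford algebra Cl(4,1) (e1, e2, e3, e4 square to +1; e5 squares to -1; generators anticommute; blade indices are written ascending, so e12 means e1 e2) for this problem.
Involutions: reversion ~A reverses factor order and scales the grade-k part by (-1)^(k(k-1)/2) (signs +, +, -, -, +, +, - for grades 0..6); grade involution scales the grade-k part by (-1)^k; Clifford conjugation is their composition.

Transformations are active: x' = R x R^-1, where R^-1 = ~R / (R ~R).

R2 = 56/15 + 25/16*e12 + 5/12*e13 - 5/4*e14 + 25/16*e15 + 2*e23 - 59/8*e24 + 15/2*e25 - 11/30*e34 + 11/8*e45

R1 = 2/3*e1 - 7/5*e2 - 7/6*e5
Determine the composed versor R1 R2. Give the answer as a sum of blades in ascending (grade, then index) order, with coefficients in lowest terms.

Distribute over the terms of R1 (each basis-blade product reordered to ascending indices, repeated generators contracted through their squares):
(2/3*e1) R2 = 112/45*e1 + 25/24*e2 + 5/18*e3 - 5/6*e4 + 25/24*e5 + 4/3*e123 - 59/12*e124 + 5*e125 - 11/45*e134 + 11/12*e145
(-7/5*e2) R2 = 35/16*e1 - 392/75*e2 - 14/5*e3 + 413/40*e4 - 21/2*e5 + 7/12*e123 - 7/4*e124 + 35/16*e125 + 77/150*e234 - 77/40*e245
(-7/6*e5) R2 = -175/96*e1 - 35/4*e2 - 77/48*e4 - 196/45*e5 - 175/96*e125 - 35/72*e135 + 35/24*e145 - 7/3*e235 + 413/48*e245 + 77/180*e345
Summing the partial products and collecting blades:
Answer: 4109/1440*e1 - 2587/200*e2 - 227/90*e3 + 631/80*e4 - 4973/360*e5 + 23/12*e123 - 20/3*e124 + 515/96*e125 - 11/45*e134 - 35/72*e135 + 19/8*e145 + 77/150*e234 - 7/3*e235 + 1603/240*e245 + 77/180*e345


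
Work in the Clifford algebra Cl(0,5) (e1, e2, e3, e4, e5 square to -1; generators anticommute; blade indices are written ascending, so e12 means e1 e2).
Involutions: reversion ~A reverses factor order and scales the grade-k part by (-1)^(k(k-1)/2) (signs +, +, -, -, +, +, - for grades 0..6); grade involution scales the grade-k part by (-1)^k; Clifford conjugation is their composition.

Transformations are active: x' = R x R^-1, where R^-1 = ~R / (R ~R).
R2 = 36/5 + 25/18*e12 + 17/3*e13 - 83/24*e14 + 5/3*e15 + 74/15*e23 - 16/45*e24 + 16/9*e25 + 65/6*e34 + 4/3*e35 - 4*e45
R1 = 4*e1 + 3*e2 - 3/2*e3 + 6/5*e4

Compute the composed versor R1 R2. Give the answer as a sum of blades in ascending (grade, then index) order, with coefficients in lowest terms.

Distribute over the terms of R1 (each basis-blade product reordered to ascending indices, repeated generators contracted through their squares):
(4*e1) R2 = 144/5*e1 - 50/9*e2 - 68/3*e3 + 83/6*e4 - 20/3*e5 + 296/15*e123 - 64/45*e124 + 64/9*e125 + 130/3*e134 + 16/3*e135 - 16*e145
(3*e2) R2 = 25/6*e1 + 108/5*e2 - 74/5*e3 + 16/15*e4 - 16/3*e5 - 17*e123 + 83/8*e124 - 5*e125 + 65/2*e234 + 4*e235 - 12*e245
(-3/2*e3) R2 = -17/2*e1 - 37/5*e2 - 54/5*e3 + 65/4*e4 + 2*e5 - 25/12*e123 - 83/16*e134 + 5/2*e135 - 8/15*e234 + 8/3*e235 + 6*e345
(6/5*e4) R2 = -83/20*e1 - 32/75*e2 + 13*e3 + 216/25*e4 + 24/5*e5 + 5/3*e124 + 34/5*e134 - 2*e145 + 148/25*e234 - 32/15*e245 - 8/5*e345
Summing the partial products and collecting blades:
Answer: 1219/60*e1 + 1849/225*e2 - 529/15*e3 + 3979/100*e4 - 26/5*e5 + 13/20*e123 + 3823/360*e124 + 19/9*e125 + 10787/240*e134 + 47/6*e135 - 18*e145 + 5683/150*e234 + 20/3*e235 - 212/15*e245 + 22/5*e345


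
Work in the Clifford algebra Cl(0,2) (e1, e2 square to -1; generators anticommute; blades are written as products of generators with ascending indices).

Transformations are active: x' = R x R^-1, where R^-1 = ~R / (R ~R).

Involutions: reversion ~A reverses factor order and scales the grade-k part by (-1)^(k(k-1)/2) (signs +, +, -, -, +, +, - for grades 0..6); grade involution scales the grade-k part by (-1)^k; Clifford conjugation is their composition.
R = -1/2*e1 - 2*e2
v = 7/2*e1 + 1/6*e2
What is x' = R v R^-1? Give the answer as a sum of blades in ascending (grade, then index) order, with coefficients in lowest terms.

~R = -1/2*e1 - 2*e2, and R ~R = -17/4, so R^-1 = ~R / (-17/4).
R v = 25/12 + 83/12*e1 e2
Answer: -307/102*e1 + 61/34*e2


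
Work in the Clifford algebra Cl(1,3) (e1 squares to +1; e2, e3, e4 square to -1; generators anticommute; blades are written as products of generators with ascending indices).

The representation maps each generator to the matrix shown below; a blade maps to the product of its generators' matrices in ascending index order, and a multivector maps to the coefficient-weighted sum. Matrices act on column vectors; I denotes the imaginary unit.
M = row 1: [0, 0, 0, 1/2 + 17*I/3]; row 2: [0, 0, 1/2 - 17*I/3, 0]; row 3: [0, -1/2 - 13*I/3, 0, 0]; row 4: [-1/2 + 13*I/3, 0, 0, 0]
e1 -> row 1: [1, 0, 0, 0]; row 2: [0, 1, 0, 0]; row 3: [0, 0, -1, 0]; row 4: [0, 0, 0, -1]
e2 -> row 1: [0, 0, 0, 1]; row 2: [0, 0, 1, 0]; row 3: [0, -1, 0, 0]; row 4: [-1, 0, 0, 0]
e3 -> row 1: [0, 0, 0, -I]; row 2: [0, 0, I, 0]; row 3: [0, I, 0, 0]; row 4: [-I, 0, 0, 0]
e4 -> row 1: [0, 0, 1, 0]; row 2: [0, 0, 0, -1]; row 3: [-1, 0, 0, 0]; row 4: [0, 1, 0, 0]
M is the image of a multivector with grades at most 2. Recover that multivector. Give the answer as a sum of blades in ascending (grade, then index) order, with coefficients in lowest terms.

Method: the blade images are trace-orthogonal — tr(rho(e_A) rho(e_B)^-1) = 4 if A = B and 0 otherwise — and rho(e_A)^-1 = (e_A)^2 * rho(e_A) with (e_A)^2 = +1 or -1, so the coefficient of e_A in the preimage is (e_A)^2 * tr(M rho(e_A))/4.
Nonzero projections over blades of grade <= 2: e2: (e2)^2 = -1, tr(M rho(e2)) = -2, coefficient 1/2; e3: (e3)^2 = -1, tr(M rho(e3)) = 20, coefficient -5; e1 e3: (e1 e3)^2 = +1, tr(M rho(e1 e3)) = -8/3, coefficient -2/3. Every other blade of grade <= 2 projects to 0.
Answer: 1/2*e2 - 5*e3 - 2/3*e1 e3


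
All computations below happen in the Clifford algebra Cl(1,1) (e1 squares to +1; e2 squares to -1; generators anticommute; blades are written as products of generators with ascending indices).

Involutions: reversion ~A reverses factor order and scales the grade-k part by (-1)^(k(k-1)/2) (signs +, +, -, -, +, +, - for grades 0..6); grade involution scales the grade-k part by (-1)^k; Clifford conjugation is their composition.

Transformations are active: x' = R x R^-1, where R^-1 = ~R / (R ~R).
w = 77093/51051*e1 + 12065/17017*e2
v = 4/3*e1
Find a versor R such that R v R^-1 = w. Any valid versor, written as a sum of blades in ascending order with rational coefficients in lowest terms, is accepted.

Why this works: both vectors square to 16/9, so q(v) = q(w) and R = v + w = 48387/17017*e1 + 12065/17017*e2 carries v to w — its own direction survives, the complement (v - w)/2 flips.
Answer: 48387/17017*e1 + 12065/17017*e2


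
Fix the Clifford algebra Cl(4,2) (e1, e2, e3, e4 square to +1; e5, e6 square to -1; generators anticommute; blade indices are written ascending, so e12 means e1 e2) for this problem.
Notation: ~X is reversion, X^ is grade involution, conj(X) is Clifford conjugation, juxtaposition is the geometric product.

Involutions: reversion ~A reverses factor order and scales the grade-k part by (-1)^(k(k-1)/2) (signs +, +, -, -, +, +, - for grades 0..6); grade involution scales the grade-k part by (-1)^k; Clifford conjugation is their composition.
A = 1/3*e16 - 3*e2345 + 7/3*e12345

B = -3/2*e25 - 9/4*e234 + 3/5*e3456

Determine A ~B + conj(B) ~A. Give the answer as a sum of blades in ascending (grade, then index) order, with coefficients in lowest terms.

first term: -27/4*e5 + 21/4*e15 - 9/5*e26 - 9/2*e34 + 7/5*e126 + 7/2*e134 + 1/2*e1256 + 1/5*e1345 - 3/4*e12346
second term: -27/4*e5 - 21/4*e15 + 9/5*e26 - 9/2*e34 - 7/5*e126 + 7/2*e134 - 1/2*e1256 + 1/5*e1345 - 3/4*e12346
Answer: -27/2*e5 - 9*e34 + 7*e134 + 2/5*e1345 - 3/2*e12346


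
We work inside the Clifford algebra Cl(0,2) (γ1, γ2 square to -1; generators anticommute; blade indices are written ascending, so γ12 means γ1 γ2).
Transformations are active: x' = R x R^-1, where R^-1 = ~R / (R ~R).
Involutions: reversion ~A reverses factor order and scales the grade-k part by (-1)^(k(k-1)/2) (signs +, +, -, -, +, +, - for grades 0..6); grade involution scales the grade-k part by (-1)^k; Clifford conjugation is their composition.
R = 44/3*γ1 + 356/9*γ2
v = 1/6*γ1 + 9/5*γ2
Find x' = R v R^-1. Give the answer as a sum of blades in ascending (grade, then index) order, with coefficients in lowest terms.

~R = 44/3*γ1 + 356/9*γ2, and R ~R = -144160/81, so R^-1 = ~R / (-144160/81).
R v = -3314/45 + 2674/135*γ12
Answer: 70759/67575*γ1 + 66383/45050*γ2


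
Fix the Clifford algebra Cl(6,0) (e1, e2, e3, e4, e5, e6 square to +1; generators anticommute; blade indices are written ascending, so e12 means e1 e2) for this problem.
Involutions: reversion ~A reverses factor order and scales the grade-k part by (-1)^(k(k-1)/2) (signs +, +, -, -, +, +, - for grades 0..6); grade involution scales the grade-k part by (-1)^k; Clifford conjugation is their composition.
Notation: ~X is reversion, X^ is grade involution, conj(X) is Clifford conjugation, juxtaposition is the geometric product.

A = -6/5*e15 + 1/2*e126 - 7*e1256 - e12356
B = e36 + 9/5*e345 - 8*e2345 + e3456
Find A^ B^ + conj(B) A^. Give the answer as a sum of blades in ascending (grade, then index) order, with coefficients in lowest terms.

first term: 1/2*e123 - e124 + e125 + 54/25*e134 - 8*e146 - 13/5*e1234 - 7*e1235 + 9/5*e1246 - 286/5*e1346 + 6/5*e1356 + 1/2*e12345 - 63/5*e12346 + 4*e13456 - 9/10*e123456
second term: 1/2*e123 + e124 - e125 + 54/25*e134 + 8*e146 + 83/5*e1234 - 7*e1235 + 9/5*e1246 - 274/5*e1346 - 6/5*e1356 - 1/2*e12345 - 63/5*e12346 - 4*e13456 - 9/10*e123456
Answer: e123 + 108/25*e134 + 14*e1234 - 14*e1235 + 18/5*e1246 - 112*e1346 - 126/5*e12346 - 9/5*e123456


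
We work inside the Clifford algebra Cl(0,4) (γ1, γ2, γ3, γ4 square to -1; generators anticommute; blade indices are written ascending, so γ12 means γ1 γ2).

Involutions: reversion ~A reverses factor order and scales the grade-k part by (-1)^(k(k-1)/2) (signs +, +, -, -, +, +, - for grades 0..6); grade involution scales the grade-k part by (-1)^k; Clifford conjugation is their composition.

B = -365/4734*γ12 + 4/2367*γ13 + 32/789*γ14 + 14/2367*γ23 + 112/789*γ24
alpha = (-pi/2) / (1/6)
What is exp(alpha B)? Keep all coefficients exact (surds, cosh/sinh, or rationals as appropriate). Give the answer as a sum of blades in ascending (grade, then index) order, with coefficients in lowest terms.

B^2 term by term: the squares give (-365/4734)^2*(γ12)^2 + (4/2367)^2*(γ13)^2 + (32/789)^2*(γ14)^2 + (14/2367)^2*(γ23)^2 + (112/789)^2*(γ24)^2 = 133225/22410756*(-1) + 16/5602689*(-1) + 1024/622521*(-1) + 196/5602689*(-1) + 12544/622521*(-1) = -1/36 (each basis 2-blade squares to minus the product of its generators' squares); cross terms between blades sharing an index anticommute and cancel; the commuting (index-disjoint) pairs give grade-4 terms 2*c*c'*(blade product), which cancel blade by blade — γ1234: -896/1867563 + 896/1867563 = 0 — confirming B is simple. So B^2 = -1/36.
B^2 = -1/36 — circular case — the even/odd split gives cos and sin: l = 1/6, alpha*l = -pi/2, so exp(alpha B) = cos(-pi/2) + (sin(-pi/2)/(1/6))*B = 0 + (-6)*B.
Answer: 365/789*γ12 - 8/789*γ13 - 64/263*γ14 - 28/789*γ23 - 224/263*γ24


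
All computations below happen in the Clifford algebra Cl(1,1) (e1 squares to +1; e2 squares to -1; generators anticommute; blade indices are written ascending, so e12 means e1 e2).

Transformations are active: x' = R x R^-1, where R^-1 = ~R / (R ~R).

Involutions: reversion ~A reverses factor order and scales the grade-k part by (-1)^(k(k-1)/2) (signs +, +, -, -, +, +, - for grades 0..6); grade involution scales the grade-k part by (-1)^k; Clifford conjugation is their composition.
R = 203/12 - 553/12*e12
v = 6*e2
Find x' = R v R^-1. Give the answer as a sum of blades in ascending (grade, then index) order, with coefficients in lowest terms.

~R = 203/12 + 553/12*e12, and R ~R = -3675/2, so R^-1 = ~R / (-3675/2).
R v = 553/2*e1 + 203/2*e2
Answer: -2291/450*e1 - 3541/450*e2


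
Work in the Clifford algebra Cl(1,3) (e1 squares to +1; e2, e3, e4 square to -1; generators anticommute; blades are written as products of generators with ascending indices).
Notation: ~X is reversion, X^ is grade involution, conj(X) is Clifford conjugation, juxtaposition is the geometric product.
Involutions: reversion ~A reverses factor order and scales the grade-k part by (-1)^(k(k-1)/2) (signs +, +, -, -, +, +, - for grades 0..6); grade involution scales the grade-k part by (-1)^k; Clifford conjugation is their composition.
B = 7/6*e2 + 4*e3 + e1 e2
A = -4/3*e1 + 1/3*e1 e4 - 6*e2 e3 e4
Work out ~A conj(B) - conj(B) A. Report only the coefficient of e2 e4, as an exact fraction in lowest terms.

first term: 4/3*e2 + 14/9*e1 e2 + 16/3*e1 e3 - 71/3*e2 e4 + 7*e3 e4 - 7/18*e1 e2 e4 - 22/3*e1 e3 e4
second term: -4/3*e2 - 14/9*e1 e2 - 16/3*e1 e3 + 73/3*e2 e4 - 7*e3 e4 + 7/18*e1 e2 e4 - 14/3*e1 e3 e4
Answer: -48


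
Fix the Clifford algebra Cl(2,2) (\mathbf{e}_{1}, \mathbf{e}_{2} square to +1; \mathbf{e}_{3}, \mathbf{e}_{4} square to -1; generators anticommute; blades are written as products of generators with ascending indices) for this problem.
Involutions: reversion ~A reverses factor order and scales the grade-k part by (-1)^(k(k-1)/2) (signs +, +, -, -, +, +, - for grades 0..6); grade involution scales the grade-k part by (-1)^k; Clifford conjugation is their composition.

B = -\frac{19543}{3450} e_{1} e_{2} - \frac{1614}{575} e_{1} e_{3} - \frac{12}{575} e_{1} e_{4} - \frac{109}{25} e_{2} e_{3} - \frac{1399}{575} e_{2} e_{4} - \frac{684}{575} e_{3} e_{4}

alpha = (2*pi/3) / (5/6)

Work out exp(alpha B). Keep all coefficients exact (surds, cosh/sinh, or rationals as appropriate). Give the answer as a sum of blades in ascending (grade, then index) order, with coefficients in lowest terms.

B^2 term by term: the squares give (-\frac{19543}{3450})^2*(e_{1} e_{2})^2 + (-\frac{1614}{575})^2*(e_{1} e_{3})^2 + (-\frac{12}{575})^2*(e_{1} e_{4})^2 + (-\frac{109}{25})^2*(e_{2} e_{3})^2 + (-\frac{1399}{575})^2*(e_{2} e_{4})^2 + (-\frac{684}{575})^2*(e_{3} e_{4})^2 = \frac{381928849}{11902500}*(-1) + \frac{2604996}{330625}*(+1) + \frac{144}{330625}*(+1) + \frac{11881}{625}*(+1) + \frac{1957201}{330625}*(+1) + \frac{467856}{330625}*(-1) = -\frac{25}{36} (each basis 2-blade squares to minus the product of its generators' squares); cross terms between blades sharing an index anticommute and cancel; the commuting (index-disjoint) pairs give grade-4 terms 2*c*c'*(blade product), which cancel blade by blade — e_{1} e_{2} e_{3} e_{4}: \frac{4455804}{330625} - \frac{4515972}{330625} + \frac{2616}{14375} = 0 — confirming B is simple. So B^2 = -\frac{25}{36}.
B^2 = -\frac{25}{36} — the negative square puts this in the circular regime; l = \frac{5}{6}, alpha*l = \frac{2 \pi}{3}, so exp(alpha B) = cos(\frac{2 \pi}{3}) + (sin(\frac{2 \pi}{3})/(\frac{5}{6}))*B = - \frac{1}{2} + (\frac{3 \sqrt{3}}{5})*B.
Answer: - \frac{1}{2} - \frac{19543 \sqrt{3}}{5750} e_{1} e_{2} - \frac{4842 \sqrt{3}}{2875} e_{1} e_{3} - \frac{36 \sqrt{3}}{2875} e_{1} e_{4} - \frac{327 \sqrt{3}}{125} e_{2} e_{3} - \frac{4197 \sqrt{3}}{2875} e_{2} e_{4} - \frac{2052 \sqrt{3}}{2875} e_{3} e_{4}


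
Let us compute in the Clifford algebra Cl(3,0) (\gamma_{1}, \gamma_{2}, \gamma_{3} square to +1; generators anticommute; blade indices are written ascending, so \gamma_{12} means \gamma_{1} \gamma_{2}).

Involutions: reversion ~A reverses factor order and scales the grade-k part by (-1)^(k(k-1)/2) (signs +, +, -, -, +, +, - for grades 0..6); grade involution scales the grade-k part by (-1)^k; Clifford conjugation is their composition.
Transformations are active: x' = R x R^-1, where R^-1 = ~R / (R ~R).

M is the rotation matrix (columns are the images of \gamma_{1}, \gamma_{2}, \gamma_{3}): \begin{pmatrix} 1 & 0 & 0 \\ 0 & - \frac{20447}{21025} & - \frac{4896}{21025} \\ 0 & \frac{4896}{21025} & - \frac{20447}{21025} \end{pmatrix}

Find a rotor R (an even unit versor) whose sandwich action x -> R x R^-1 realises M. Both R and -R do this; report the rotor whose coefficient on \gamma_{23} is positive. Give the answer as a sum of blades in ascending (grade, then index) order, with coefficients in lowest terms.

Method: write R = a + b12*\gamma_{12} + b13*\gamma_{13} + b23*\gamma_{23} with a^2 + b12^2 + b13^2 + b23^2 = 1 (so R^-1 = ~R). Expanding the columns R e_j ~R gives tr M = 4a^2 - 1 and, from the antisymmetric part, M21 - M12 = -4a*b12, M13 - M31 = 4a*b13, M32 - M23 = -4a*b23.
Here tr M = -\frac{19869}{21025}, so a^2 = (1 + tr M)/4 = \frac{289}{21025} and a = ±\frac{17}{145}. Taking a = \frac{17}{145}: M21 - M12 = 0, M13 - M31 = 0, M32 - M23 = \frac{9792}{21025}, giving b12 = 0, b13 = 0, b23 = -\frac{144}{145}, i.e. R = \frac{17}{145} - \frac{144}{145} \gamma_{23}.
Its \gamma_{23} coefficient is negative, so report the other preimage -R.
Answer: -\frac{17}{145} + \frac{144}{145} \gamma_{23}. Why the constraint matters: R and -R act identically through the sandwich — M has trace -\frac{19869}{21025} either way — so only the sign condition on \gamma_{23} picks one of the two preimages.


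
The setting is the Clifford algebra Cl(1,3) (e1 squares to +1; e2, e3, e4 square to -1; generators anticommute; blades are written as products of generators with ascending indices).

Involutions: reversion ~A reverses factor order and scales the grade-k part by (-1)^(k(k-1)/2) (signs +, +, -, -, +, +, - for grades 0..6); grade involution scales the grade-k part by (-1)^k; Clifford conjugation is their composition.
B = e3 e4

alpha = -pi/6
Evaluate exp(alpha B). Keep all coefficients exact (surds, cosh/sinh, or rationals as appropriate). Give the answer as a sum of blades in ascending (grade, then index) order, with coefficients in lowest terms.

B^2 = (1)^2*(e3 e4)^2 = 1*(-1) = -1 (a basis 2-blade squares to minus the product of its generators' squares).
B^2 = -1 — B^2 < 0, so the exponential closes trigonometrically: l = 1, alpha*l = -pi/6, so exp(alpha B) = cos(-pi/6) + (sin(-pi/6)/1)*B = sqrt(3)/2 + (-1/2)*B.
Answer: sqrt(3)/2 - 1/2*e3 e4
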